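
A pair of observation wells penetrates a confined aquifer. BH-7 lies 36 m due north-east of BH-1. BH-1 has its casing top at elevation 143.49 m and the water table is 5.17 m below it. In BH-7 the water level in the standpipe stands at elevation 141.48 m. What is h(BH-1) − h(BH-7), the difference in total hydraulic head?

Total head at BH-1: h = 143.49 − 5.17 = 138.32 m.
Total head at BH-7: h = 141.48 m (water level in the piezometer is the total head).
Head difference: h(BH-1) − h(BH-7) = 138.32 − 141.48 = -3.16 m.

Δh ≈ -3.16 m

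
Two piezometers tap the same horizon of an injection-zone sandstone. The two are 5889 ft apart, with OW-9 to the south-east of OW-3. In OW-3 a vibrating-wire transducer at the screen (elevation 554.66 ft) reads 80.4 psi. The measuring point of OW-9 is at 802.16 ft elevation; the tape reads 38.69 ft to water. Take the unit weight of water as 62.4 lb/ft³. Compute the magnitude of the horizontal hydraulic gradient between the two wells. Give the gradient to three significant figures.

i ≈ 0.00395

Pressure head at OW-3: ψ = 144·P/γ = 144 × 80.4 / 62.4 = 185.54 ft.
Total head at OW-3: h = z + ψ = 554.66 + 185.54 = 740.20 ft.
Total head at OW-9: h = 802.16 − 38.69 = 763.47 ft.
Head difference: h(OW-3) − h(OW-9) = 740.20 − 763.47 = -23.27 ft.
Hydraulic gradient: i = |Δh| / L = 23.27 / 5889 = 0.00395.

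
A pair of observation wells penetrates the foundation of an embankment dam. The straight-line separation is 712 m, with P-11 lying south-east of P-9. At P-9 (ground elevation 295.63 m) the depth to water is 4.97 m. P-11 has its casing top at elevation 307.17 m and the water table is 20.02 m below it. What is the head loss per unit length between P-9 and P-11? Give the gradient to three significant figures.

Total head at P-9: h = 295.63 − 4.97 = 290.66 m.
Total head at P-11: h = 307.17 − 20.02 = 287.15 m.
Head difference: h(P-9) − h(P-11) = 290.66 − 287.15 = 3.51 m.
Hydraulic gradient: i = |Δh| / L = 3.51 / 712 = 0.00493.

i ≈ 0.00493 m/m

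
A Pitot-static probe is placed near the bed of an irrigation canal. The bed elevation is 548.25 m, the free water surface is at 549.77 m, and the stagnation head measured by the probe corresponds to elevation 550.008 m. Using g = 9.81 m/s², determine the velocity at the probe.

Near the bed, under hydrostatic conditions, the piezometric head (z + ψ) equals the free-surface elevation, 549.77 m.
Velocity head = total − piezometric = 550.008 − 549.77 = 0.238 m.
v = √(2g·h_v) = √(2 × 9.81 × 0.238) = 2.16 m/s.

v ≈ 2.16 m/s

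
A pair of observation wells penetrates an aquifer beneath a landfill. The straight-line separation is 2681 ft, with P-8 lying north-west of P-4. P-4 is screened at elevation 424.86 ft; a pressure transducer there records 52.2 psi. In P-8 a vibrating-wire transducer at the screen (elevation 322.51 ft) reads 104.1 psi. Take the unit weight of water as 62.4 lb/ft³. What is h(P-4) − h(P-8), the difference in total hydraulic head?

Pressure head at P-4: ψ = 144·P/γ = 144 × 52.2 / 62.4 = 120.46 ft.
Total head at P-4: h = z + ψ = 424.86 + 120.46 = 545.32 ft.
Pressure head at P-8: ψ = 144·P/γ = 144 × 104.1 / 62.4 = 240.23 ft.
Total head at P-8: h = z + ψ = 322.51 + 240.23 = 562.74 ft.
Head difference: h(P-4) − h(P-8) = 545.32 − 562.74 = -17.42 ft.

Δh ≈ -17.42 ft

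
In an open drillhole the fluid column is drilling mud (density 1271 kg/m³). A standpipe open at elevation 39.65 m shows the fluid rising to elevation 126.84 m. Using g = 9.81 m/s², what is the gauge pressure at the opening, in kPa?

P ≈ 1090 kPa

Pressure head ψ = h − z = 126.84 − 39.65 = 87.19 m.
P = ρgψ = 1271 × 9.81 × 87.19 = 1087129 Pa ≈ 1090 kPa.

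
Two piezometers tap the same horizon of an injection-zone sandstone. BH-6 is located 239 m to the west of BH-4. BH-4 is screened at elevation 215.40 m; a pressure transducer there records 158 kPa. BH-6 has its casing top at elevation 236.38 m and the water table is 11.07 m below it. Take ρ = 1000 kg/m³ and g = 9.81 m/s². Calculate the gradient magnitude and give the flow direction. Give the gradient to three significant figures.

Pressure head at BH-4: ψ = P/(ρg) = 158×1000 / (1000 × 9.81) = 16.11 m.
Total head at BH-4: h = z + ψ = 215.40 + 16.11 = 231.51 m.
Total head at BH-6: h = 236.38 − 11.07 = 225.31 m.
Head difference: h(BH-4) − h(BH-6) = 231.51 − 225.31 = 6.20 m.
Hydraulic gradient: i = |Δh| / L = 6.20 / 239 = 0.0259.
Flow is from higher to lower head: from BH-4 toward BH-6, i.e. toward the west.

i ≈ 0.0259; groundwater flows toward the west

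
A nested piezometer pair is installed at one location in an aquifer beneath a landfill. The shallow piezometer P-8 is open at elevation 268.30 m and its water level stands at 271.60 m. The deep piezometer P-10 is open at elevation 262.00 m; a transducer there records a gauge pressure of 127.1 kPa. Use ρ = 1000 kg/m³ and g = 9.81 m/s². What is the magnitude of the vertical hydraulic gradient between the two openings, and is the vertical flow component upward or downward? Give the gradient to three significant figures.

|i_v| ≈ 0.533; vertical flow is upward

Total head at P-8: h = 271.60 m (water level in the standpipe).
Pressure head at P-10: ψ = P/(ρg) = 127.1×1000 / (1000 × 9.81) = 12.96 m.
Total head at P-10: h = z + ψ = 262.00 + 12.96 = 274.96 m.
Δh = h(P-8) − h(P-10) = 271.60 − 274.96 = -3.36 m.
Vertical separation Δz = 268.30 − 262.00 = 6.30 m.
|i_v| = |Δh| / Δz = 3.36 / 6.30 = 0.533.
Head is higher in the deep piezometer, so vertical flow is upward (discharge condition).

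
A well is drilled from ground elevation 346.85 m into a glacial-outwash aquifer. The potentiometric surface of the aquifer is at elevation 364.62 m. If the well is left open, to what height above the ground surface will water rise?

≈ 17.77 m above ground

Water rises to the potentiometric surface, so the rise above ground = 364.62 − 346.85 = 17.77 m.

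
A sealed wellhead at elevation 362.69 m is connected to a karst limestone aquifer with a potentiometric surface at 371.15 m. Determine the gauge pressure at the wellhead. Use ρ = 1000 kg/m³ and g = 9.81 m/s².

Head above the cap: Δh = 371.15 − 362.69 = 8.46 m.
P = ρgΔh = 1000 × 9.81 × 8.46 = 82993 Pa ≈ 83.0 kPa.

P ≈ 83.0 kPa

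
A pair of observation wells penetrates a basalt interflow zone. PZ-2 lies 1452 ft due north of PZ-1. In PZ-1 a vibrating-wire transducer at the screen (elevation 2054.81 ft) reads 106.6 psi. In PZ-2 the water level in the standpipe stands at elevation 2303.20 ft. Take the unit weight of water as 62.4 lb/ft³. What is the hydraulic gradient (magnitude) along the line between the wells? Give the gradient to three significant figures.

i ≈ 0.00165

Pressure head at PZ-1: ψ = 144·P/γ = 144 × 106.6 / 62.4 = 246.00 ft.
Total head at PZ-1: h = z + ψ = 2054.81 + 246.00 = 2300.81 ft.
Total head at PZ-2: h = 2303.20 ft (water level in the piezometer is the total head).
Head difference: h(PZ-1) − h(PZ-2) = 2300.81 − 2303.20 = -2.39 ft.
Hydraulic gradient: i = |Δh| / L = 2.39 / 1452 = 0.00165.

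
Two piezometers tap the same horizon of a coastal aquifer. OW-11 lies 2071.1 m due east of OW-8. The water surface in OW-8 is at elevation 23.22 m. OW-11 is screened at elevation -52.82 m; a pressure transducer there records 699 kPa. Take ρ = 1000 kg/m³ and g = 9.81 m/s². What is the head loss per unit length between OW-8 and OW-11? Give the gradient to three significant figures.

Total head at OW-8: h = 23.22 m (water level in the piezometer is the total head).
Pressure head at OW-11: ψ = P/(ρg) = 699×1000 / (1000 × 9.81) = 71.25 m.
Total head at OW-11: h = z + ψ = -52.82 + 71.25 = 18.43 m.
Head difference: h(OW-8) − h(OW-11) = 23.22 − 18.43 = 4.79 m.
Hydraulic gradient: i = |Δh| / L = 4.79 / 2071.1 = 0.00231.

i ≈ 0.00231 m/m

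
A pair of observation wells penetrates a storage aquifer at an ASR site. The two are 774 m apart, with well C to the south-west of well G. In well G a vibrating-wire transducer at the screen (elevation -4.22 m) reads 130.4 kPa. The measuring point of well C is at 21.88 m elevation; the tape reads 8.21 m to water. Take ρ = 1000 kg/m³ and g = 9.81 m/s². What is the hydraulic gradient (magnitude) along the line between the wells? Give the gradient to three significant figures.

i ≈ 0.00594

Pressure head at well G: ψ = P/(ρg) = 130.4×1000 / (1000 × 9.81) = 13.29 m.
Total head at well G: h = z + ψ = -4.22 + 13.29 = 9.07 m.
Total head at well C: h = 21.88 − 8.21 = 13.67 m.
Head difference: h(well G) − h(well C) = 9.07 − 13.67 = -4.60 m.
Hydraulic gradient: i = |Δh| / L = 4.60 / 774 = 0.00594.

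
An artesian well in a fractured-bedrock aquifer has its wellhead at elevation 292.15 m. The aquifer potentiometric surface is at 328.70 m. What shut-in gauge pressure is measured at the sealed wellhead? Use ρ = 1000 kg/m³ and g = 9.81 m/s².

Head above the cap: Δh = 328.70 − 292.15 = 36.55 m.
P = ρgΔh = 1000 × 9.81 × 36.55 = 358556 Pa ≈ 359 kPa.

P ≈ 359 kPa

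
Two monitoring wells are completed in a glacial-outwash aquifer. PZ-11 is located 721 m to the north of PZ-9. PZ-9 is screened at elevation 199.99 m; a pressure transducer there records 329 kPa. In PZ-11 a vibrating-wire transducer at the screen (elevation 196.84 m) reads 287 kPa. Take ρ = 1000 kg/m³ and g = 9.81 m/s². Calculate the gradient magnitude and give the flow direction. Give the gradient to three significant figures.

i ≈ 0.0103; groundwater flows toward the north

Pressure head at PZ-9: ψ = P/(ρg) = 329×1000 / (1000 × 9.81) = 33.54 m.
Total head at PZ-9: h = z + ψ = 199.99 + 33.54 = 233.53 m.
Pressure head at PZ-11: ψ = P/(ρg) = 287×1000 / (1000 × 9.81) = 29.26 m.
Total head at PZ-11: h = z + ψ = 196.84 + 29.26 = 226.10 m.
Head difference: h(PZ-9) − h(PZ-11) = 233.53 − 226.10 = 7.43 m.
Hydraulic gradient: i = |Δh| / L = 7.43 / 721 = 0.0103.
Flow is from higher to lower head: from PZ-9 toward PZ-11, i.e. toward the north.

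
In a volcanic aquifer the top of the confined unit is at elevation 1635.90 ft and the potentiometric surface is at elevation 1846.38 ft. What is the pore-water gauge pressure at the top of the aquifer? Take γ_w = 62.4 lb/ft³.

P ≈ 91.2 psi

Pressure head at the aquifer top: ψ = h − z = 1846.38 − 1635.90 = 210.48 ft.
P = γψ/144 = 62.4 × 210.48 / 144 = 91.2 psi.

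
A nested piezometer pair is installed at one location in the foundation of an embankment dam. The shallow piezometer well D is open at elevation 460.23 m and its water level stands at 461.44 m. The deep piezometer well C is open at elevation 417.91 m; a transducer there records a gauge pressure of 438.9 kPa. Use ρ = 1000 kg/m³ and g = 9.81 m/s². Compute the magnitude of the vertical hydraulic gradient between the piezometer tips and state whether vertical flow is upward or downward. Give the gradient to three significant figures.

|i_v| ≈ 0.0286; vertical flow is upward

Total head at well D: h = 461.44 m (water level in the standpipe).
Pressure head at well C: ψ = P/(ρg) = 438.9×1000 / (1000 × 9.81) = 44.74 m.
Total head at well C: h = z + ψ = 417.91 + 44.74 = 462.65 m.
Δh = h(well D) − h(well C) = 461.44 − 462.65 = -1.21 m.
Vertical separation Δz = 460.23 − 417.91 = 42.32 m.
|i_v| = |Δh| / Δz = 1.21 / 42.32 = 0.0286.
Head is higher in the deep piezometer, so vertical flow is upward (discharge condition).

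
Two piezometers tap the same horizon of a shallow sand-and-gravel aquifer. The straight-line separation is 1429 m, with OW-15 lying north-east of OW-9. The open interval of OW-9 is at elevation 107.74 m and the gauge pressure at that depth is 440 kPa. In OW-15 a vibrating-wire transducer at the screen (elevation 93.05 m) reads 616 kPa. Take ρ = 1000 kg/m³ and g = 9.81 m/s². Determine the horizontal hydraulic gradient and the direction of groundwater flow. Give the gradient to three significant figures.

Pressure head at OW-9: ψ = P/(ρg) = 440×1000 / (1000 × 9.81) = 44.85 m.
Total head at OW-9: h = z + ψ = 107.74 + 44.85 = 152.59 m.
Pressure head at OW-15: ψ = P/(ρg) = 616×1000 / (1000 × 9.81) = 62.79 m.
Total head at OW-15: h = z + ψ = 93.05 + 62.79 = 155.84 m.
Head difference: h(OW-9) − h(OW-15) = 152.59 − 155.84 = -3.25 m.
Hydraulic gradient: i = |Δh| / L = 3.25 / 1429 = 0.00227.
Flow is from higher to lower head: from OW-15 toward OW-9, i.e. toward the south-west.

i ≈ 0.00227; groundwater flows toward the south-west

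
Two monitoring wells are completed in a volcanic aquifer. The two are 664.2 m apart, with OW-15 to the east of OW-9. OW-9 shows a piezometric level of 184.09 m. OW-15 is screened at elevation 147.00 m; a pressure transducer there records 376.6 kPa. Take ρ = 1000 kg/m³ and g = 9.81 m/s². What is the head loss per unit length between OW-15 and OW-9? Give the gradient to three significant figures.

Total head at OW-9: h = 184.09 m (water level in the piezometer is the total head).
Pressure head at OW-15: ψ = P/(ρg) = 376.6×1000 / (1000 × 9.81) = 38.39 m.
Total head at OW-15: h = z + ψ = 147.00 + 38.39 = 185.39 m.
Head difference: h(OW-9) − h(OW-15) = 184.09 − 185.39 = -1.30 m.
Hydraulic gradient: i = |Δh| / L = 1.30 / 664.2 = 0.00196.

i ≈ 0.00196 m/m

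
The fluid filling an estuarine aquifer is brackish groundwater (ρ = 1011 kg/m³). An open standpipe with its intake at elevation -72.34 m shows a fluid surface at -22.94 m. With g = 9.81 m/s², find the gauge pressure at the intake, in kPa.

Pressure head ψ = h − z = -22.94 − (-72.34) = 49.40 m.
P = ρgψ = 1011 × 9.81 × 49.40 = 489945 Pa ≈ 490 kPa.

P ≈ 490 kPa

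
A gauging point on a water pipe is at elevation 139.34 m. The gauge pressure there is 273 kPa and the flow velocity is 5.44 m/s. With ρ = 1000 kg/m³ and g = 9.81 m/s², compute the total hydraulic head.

h ≈ 168.68 m

Pressure head ψ = P/(ρg) = 273×1000 / (1000 × 9.81) = 27.83 m.
Velocity head = v²/(2g) = 5.44² / (2 × 9.81) = 1.508 m.
h = z + ψ + v²/(2g) = 139.34 + 27.83 + 1.508 = 168.68 m.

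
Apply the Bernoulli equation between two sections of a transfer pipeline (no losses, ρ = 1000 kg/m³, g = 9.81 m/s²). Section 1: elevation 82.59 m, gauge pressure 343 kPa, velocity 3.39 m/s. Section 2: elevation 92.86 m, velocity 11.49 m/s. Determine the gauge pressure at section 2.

Pressure head at 1: ψ₁ = P₁/(ρg) = 343×1000 / (1000 × 9.81) = 34.96 m.
Velocity heads: v₁²/2g = 3.39²/19.62 = 0.586 m; v₂²/2g = 11.49²/19.62 = 6.729 m.
Total head H = z₁ + ψ₁ + v₁²/2g = 82.59 + 34.96 + 0.586 = 118.14 m.
ψ₂ = H − z₂ − v₂²/2g = 118.14 − 92.86 − 6.729 = 18.55 m.
P₂ = ρgψ₂ = 1000 × 9.81 × 18.55 ≈ 182 kPa.

P₂ ≈ 182 kPa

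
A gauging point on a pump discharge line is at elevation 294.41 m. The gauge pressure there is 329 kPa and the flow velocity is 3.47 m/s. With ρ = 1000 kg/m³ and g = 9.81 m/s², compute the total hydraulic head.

h ≈ 328.56 m

Pressure head ψ = P/(ρg) = 329×1000 / (1000 × 9.81) = 33.54 m.
Velocity head = v²/(2g) = 3.47² / (2 × 9.81) = 0.614 m.
h = z + ψ + v²/(2g) = 294.41 + 33.54 + 0.614 = 328.56 m.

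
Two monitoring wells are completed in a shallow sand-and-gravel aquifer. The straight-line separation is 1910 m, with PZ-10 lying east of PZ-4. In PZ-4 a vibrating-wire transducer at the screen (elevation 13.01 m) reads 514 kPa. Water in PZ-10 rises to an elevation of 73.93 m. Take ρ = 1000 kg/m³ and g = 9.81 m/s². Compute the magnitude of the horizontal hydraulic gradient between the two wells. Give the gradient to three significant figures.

i ≈ 0.00446

Pressure head at PZ-4: ψ = P/(ρg) = 514×1000 / (1000 × 9.81) = 52.40 m.
Total head at PZ-4: h = z + ψ = 13.01 + 52.40 = 65.41 m.
Total head at PZ-10: h = 73.93 m (water level in the piezometer is the total head).
Head difference: h(PZ-4) − h(PZ-10) = 65.41 − 73.93 = -8.52 m.
Hydraulic gradient: i = |Δh| / L = 8.52 / 1910 = 0.00446.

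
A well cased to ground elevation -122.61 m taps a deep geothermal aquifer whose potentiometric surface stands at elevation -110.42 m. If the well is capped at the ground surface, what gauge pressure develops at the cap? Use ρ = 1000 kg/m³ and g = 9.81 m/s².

P ≈ 120 kPa

Head above the cap: Δh = -110.42 − (-122.61) = 12.19 m.
P = ρgΔh = 1000 × 9.81 × 12.19 = 119584 Pa ≈ 120 kPa.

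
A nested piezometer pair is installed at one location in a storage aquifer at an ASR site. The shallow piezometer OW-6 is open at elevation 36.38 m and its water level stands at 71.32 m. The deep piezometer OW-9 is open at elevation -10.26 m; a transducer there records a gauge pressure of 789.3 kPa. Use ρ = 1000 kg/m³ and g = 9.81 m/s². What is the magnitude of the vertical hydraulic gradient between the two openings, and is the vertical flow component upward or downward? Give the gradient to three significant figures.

Total head at OW-6: h = 71.32 m (water level in the standpipe).
Pressure head at OW-9: ψ = P/(ρg) = 789.3×1000 / (1000 × 9.81) = 80.46 m.
Total head at OW-9: h = z + ψ = -10.26 + 80.46 = 70.20 m.
Δh = h(OW-6) − h(OW-9) = 71.32 − 70.20 = 1.12 m.
Vertical separation Δz = 36.38 − (-10.26) = 46.64 m.
|i_v| = |Δh| / Δz = 1.12 / 46.64 = 0.0240.
Head is higher in the shallow piezometer, so vertical flow is downward (recharge condition).

|i_v| ≈ 0.0240; vertical flow is downward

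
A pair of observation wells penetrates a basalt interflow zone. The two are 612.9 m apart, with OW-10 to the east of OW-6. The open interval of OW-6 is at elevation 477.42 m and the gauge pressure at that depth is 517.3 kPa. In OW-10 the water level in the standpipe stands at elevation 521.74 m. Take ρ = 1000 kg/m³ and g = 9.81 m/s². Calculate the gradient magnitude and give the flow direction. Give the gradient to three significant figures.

i ≈ 0.0137; groundwater flows toward the east

Pressure head at OW-6: ψ = P/(ρg) = 517.3×1000 / (1000 × 9.81) = 52.73 m.
Total head at OW-6: h = z + ψ = 477.42 + 52.73 = 530.15 m.
Total head at OW-10: h = 521.74 m (water level in the piezometer is the total head).
Head difference: h(OW-6) − h(OW-10) = 530.15 − 521.74 = 8.41 m.
Hydraulic gradient: i = |Δh| / L = 8.41 / 612.9 = 0.0137.
Flow is from higher to lower head: from OW-6 toward OW-10, i.e. toward the east.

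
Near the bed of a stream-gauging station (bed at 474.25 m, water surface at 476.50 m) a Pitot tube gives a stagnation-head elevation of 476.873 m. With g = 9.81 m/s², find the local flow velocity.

v ≈ 2.71 m/s

Near the bed, under hydrostatic conditions, the piezometric head (z + ψ) equals the free-surface elevation, 476.50 m.
Velocity head = total − piezometric = 476.873 − 476.50 = 0.373 m.
v = √(2g·h_v) = √(2 × 9.81 × 0.373) = 2.71 m/s.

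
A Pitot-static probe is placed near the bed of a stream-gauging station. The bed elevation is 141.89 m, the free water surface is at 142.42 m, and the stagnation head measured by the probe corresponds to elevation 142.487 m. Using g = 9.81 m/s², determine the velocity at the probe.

Near the bed, under hydrostatic conditions, the piezometric head (z + ψ) equals the free-surface elevation, 142.42 m.
Velocity head = total − piezometric = 142.487 − 142.42 = 0.067 m.
v = √(2g·h_v) = √(2 × 9.81 × 0.067) = 1.15 m/s.

v ≈ 1.15 m/s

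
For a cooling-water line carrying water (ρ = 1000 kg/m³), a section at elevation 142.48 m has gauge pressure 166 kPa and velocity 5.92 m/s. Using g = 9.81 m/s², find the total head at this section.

Pressure head ψ = P/(ρg) = 166×1000 / (1000 × 9.81) = 16.92 m.
Velocity head = v²/(2g) = 5.92² / (2 × 9.81) = 1.786 m.
h = z + ψ + v²/(2g) = 142.48 + 16.92 + 1.786 = 161.19 m.

h ≈ 161.19 m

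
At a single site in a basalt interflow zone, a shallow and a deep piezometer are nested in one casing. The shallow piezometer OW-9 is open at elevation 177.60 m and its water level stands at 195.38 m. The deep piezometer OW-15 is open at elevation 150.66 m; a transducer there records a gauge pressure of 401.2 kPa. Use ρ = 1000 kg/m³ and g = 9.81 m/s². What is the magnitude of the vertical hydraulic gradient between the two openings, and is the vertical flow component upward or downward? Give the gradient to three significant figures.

|i_v| ≈ 0.142; vertical flow is downward

Total head at OW-9: h = 195.38 m (water level in the standpipe).
Pressure head at OW-15: ψ = P/(ρg) = 401.2×1000 / (1000 × 9.81) = 40.90 m.
Total head at OW-15: h = z + ψ = 150.66 + 40.90 = 191.56 m.
Δh = h(OW-9) − h(OW-15) = 195.38 − 191.56 = 3.82 m.
Vertical separation Δz = 177.60 − 150.66 = 26.94 m.
|i_v| = |Δh| / Δz = 3.82 / 26.94 = 0.142.
Head is higher in the shallow piezometer, so vertical flow is downward (recharge condition).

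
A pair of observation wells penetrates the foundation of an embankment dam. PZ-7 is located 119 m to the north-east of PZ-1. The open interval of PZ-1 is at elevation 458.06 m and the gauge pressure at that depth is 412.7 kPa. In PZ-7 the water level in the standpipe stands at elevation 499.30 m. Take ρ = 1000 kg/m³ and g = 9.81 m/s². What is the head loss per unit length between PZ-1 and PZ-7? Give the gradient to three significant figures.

i ≈ 0.00697 m/m

Pressure head at PZ-1: ψ = P/(ρg) = 412.7×1000 / (1000 × 9.81) = 42.07 m.
Total head at PZ-1: h = z + ψ = 458.06 + 42.07 = 500.13 m.
Total head at PZ-7: h = 499.30 m (water level in the piezometer is the total head).
Head difference: h(PZ-1) − h(PZ-7) = 500.13 − 499.30 = 0.83 m.
Hydraulic gradient: i = |Δh| / L = 0.83 / 119 = 0.00697.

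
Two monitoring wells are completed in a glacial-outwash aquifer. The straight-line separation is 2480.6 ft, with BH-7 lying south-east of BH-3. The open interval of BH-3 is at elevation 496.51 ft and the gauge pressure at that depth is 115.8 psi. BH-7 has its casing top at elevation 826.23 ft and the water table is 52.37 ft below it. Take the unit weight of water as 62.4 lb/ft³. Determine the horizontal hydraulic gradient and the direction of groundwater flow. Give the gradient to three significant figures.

i ≈ 0.00408; groundwater flows toward the north-west

Pressure head at BH-3: ψ = 144·P/γ = 144 × 115.8 / 62.4 = 267.23 ft.
Total head at BH-3: h = z + ψ = 496.51 + 267.23 = 763.74 ft.
Total head at BH-7: h = 826.23 − 52.37 = 773.86 ft.
Head difference: h(BH-3) − h(BH-7) = 763.74 − 773.86 = -10.12 ft.
Hydraulic gradient: i = |Δh| / L = 10.12 / 2480.6 = 0.00408.
Flow is from higher to lower head: from BH-7 toward BH-3, i.e. toward the north-west.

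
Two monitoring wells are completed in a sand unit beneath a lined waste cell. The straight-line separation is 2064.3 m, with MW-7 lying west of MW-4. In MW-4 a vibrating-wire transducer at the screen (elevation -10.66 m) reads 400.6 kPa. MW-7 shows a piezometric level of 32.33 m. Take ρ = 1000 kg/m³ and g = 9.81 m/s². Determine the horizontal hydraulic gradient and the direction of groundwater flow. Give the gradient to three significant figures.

i ≈ 0.00104; groundwater flows toward the east

Pressure head at MW-4: ψ = P/(ρg) = 400.6×1000 / (1000 × 9.81) = 40.84 m.
Total head at MW-4: h = z + ψ = -10.66 + 40.84 = 30.18 m.
Total head at MW-7: h = 32.33 m (water level in the piezometer is the total head).
Head difference: h(MW-4) − h(MW-7) = 30.18 − 32.33 = -2.15 m.
Hydraulic gradient: i = |Δh| / L = 2.15 / 2064.3 = 0.00104.
Flow is from higher to lower head: from MW-7 toward MW-4, i.e. toward the east.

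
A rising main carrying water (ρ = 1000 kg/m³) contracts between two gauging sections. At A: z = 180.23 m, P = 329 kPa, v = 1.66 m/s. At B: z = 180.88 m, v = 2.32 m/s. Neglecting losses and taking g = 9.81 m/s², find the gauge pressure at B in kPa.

P₂ ≈ 321 kPa

Pressure head at A: ψ₁ = P₁/(ρg) = 329×1000 / (1000 × 9.81) = 33.54 m.
Velocity heads: v₁²/2g = 1.66²/19.62 = 0.140 m; v₂²/2g = 2.32²/19.62 = 0.274 m.
Total head H = z₁ + ψ₁ + v₁²/2g = 180.23 + 33.54 + 0.140 = 213.91 m.
ψ₂ = H − z₂ − v₂²/2g = 213.91 − 180.88 − 0.274 = 32.76 m.
P₂ = ρgψ₂ = 1000 × 9.81 × 32.76 ≈ 321 kPa.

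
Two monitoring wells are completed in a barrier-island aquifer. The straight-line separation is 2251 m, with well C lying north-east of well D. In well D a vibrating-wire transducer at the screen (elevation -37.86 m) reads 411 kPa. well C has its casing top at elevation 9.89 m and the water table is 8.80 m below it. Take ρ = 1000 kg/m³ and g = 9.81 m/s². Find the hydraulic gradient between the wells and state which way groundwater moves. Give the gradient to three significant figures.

i ≈ 0.00131; groundwater flows toward the north-east

Pressure head at well D: ψ = P/(ρg) = 411×1000 / (1000 × 9.81) = 41.90 m.
Total head at well D: h = z + ψ = -37.86 + 41.90 = 4.04 m.
Total head at well C: h = 9.89 − 8.80 = 1.09 m.
Head difference: h(well D) − h(well C) = 4.04 − 1.09 = 2.95 m.
Hydraulic gradient: i = |Δh| / L = 2.95 / 2251 = 0.00131.
Flow is from higher to lower head: from well D toward well C, i.e. toward the north-east.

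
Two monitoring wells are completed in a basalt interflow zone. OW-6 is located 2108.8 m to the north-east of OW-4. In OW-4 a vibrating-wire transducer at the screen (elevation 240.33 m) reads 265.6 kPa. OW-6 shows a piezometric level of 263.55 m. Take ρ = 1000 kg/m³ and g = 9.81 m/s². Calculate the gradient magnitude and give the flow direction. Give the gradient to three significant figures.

i ≈ 0.00183; groundwater flows toward the north-east

Pressure head at OW-4: ψ = P/(ρg) = 265.6×1000 / (1000 × 9.81) = 27.07 m.
Total head at OW-4: h = z + ψ = 240.33 + 27.07 = 267.40 m.
Total head at OW-6: h = 263.55 m (water level in the piezometer is the total head).
Head difference: h(OW-4) − h(OW-6) = 267.40 − 263.55 = 3.85 m.
Hydraulic gradient: i = |Δh| / L = 3.85 / 2108.8 = 0.00183.
Flow is from higher to lower head: from OW-4 toward OW-6, i.e. toward the north-east.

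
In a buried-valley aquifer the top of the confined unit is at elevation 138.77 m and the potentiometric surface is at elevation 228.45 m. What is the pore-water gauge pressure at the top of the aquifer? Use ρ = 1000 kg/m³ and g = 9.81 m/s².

Pressure head at the aquifer top: ψ = h − z = 228.45 − 138.77 = 89.68 m.
P = ρgψ = 1000 × 9.81 × 89.68 = 879761 Pa ≈ 880 kPa.

P ≈ 880 kPa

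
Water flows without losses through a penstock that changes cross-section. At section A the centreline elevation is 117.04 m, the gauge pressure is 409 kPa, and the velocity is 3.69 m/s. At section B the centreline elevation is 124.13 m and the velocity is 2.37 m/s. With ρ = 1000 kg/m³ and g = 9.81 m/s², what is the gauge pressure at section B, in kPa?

P₂ ≈ 343 kPa

Pressure head at A: ψ₁ = P₁/(ρg) = 409×1000 / (1000 × 9.81) = 41.69 m.
Velocity heads: v₁²/2g = 3.69²/19.62 = 0.694 m; v₂²/2g = 2.37²/19.62 = 0.286 m.
Total head H = z₁ + ψ₁ + v₁²/2g = 117.04 + 41.69 + 0.694 = 159.42 m.
ψ₂ = H − z₂ − v₂²/2g = 159.42 − 124.13 − 0.286 = 35.00 m.
P₂ = ρgψ₂ = 1000 × 9.81 × 35.00 ≈ 343 kPa.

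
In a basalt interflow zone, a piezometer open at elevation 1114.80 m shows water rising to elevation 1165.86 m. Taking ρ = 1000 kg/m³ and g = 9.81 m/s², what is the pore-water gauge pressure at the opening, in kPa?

Pressure head ψ = h − z = 1165.86 − 1114.80 = 51.06 m.
P = ρgψ = 1000 × 9.81 × 51.06 = 500899 Pa ≈ 501 kPa.

P ≈ 501 kPa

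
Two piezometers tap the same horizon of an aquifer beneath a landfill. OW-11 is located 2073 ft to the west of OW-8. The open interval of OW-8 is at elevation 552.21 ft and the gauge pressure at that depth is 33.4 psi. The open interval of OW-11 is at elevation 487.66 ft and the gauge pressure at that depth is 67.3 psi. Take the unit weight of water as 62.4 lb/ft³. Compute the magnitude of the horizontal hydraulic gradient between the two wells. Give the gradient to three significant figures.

i ≈ 0.00660

Pressure head at OW-8: ψ = 144·P/γ = 144 × 33.4 / 62.4 = 77.08 ft.
Total head at OW-8: h = z + ψ = 552.21 + 77.08 = 629.29 ft.
Pressure head at OW-11: ψ = 144·P/γ = 144 × 67.3 / 62.4 = 155.31 ft.
Total head at OW-11: h = z + ψ = 487.66 + 155.31 = 642.97 ft.
Head difference: h(OW-8) − h(OW-11) = 629.29 − 642.97 = -13.68 ft.
Hydraulic gradient: i = |Δh| / L = 13.68 / 2073 = 0.00660.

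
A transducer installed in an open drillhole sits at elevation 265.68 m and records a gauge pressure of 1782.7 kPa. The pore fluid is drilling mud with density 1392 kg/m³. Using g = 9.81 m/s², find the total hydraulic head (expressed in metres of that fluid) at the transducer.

ψ = P/(ρg) = 1782.7×1000 / (1392 × 9.81) = 130.55 m.
h = z + ψ = 265.68 + 130.55 = 396.23 m.

h ≈ 396.23 m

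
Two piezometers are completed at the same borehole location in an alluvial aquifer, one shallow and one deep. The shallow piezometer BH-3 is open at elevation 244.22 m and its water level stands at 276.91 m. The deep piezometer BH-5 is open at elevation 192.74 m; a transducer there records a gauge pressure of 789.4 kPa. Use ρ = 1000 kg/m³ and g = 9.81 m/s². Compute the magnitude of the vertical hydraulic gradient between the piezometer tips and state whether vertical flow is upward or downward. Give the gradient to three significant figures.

Total head at BH-3: h = 276.91 m (water level in the standpipe).
Pressure head at BH-5: ψ = P/(ρg) = 789.4×1000 / (1000 × 9.81) = 80.47 m.
Total head at BH-5: h = z + ψ = 192.74 + 80.47 = 273.21 m.
Δh = h(BH-3) − h(BH-5) = 276.91 − 273.21 = 3.70 m.
Vertical separation Δz = 244.22 − 192.74 = 51.48 m.
|i_v| = |Δh| / Δz = 3.70 / 51.48 = 0.0719.
Head is higher in the shallow piezometer, so vertical flow is downward (recharge condition).

|i_v| ≈ 0.0719; vertical flow is downward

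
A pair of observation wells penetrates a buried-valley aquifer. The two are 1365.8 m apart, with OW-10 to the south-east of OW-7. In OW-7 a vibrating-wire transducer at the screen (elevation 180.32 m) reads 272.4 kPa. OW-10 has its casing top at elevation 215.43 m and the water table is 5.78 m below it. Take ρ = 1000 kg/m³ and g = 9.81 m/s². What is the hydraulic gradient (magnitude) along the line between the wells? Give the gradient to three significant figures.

i ≈ 0.00114

Pressure head at OW-7: ψ = P/(ρg) = 272.4×1000 / (1000 × 9.81) = 27.77 m.
Total head at OW-7: h = z + ψ = 180.32 + 27.77 = 208.09 m.
Total head at OW-10: h = 215.43 − 5.78 = 209.65 m.
Head difference: h(OW-7) − h(OW-10) = 208.09 − 209.65 = -1.56 m.
Hydraulic gradient: i = |Δh| / L = 1.56 / 1365.8 = 0.00114.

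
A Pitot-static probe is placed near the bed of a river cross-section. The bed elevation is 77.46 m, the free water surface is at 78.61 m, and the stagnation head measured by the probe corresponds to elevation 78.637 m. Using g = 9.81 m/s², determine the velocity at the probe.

Near the bed, under hydrostatic conditions, the piezometric head (z + ψ) equals the free-surface elevation, 78.61 m.
Velocity head = total − piezometric = 78.637 − 78.61 = 0.027 m.
v = √(2g·h_v) = √(2 × 9.81 × 0.027) = 0.728 m/s.

v ≈ 0.728 m/s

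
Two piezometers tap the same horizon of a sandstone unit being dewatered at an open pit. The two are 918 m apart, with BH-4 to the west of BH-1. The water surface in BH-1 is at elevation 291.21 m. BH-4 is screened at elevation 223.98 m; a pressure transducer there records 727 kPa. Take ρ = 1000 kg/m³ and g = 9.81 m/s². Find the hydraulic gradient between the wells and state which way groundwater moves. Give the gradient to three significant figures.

Total head at BH-1: h = 291.21 m (water level in the piezometer is the total head).
Pressure head at BH-4: ψ = P/(ρg) = 727×1000 / (1000 × 9.81) = 74.11 m.
Total head at BH-4: h = z + ψ = 223.98 + 74.11 = 298.09 m.
Head difference: h(BH-1) − h(BH-4) = 291.21 − 298.09 = -6.88 m.
Hydraulic gradient: i = |Δh| / L = 6.88 / 918 = 0.00749.
Flow is from higher to lower head: from BH-4 toward BH-1, i.e. toward the east.

i ≈ 0.00749; groundwater flows toward the east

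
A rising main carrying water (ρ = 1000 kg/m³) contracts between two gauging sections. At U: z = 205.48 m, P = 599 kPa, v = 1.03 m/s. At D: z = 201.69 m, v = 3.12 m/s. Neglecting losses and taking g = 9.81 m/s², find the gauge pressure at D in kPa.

Pressure head at U: ψ₁ = P₁/(ρg) = 599×1000 / (1000 × 9.81) = 61.06 m.
Velocity heads: v₁²/2g = 1.03²/19.62 = 0.054 m; v₂²/2g = 3.12²/19.62 = 0.496 m.
Total head H = z₁ + ψ₁ + v₁²/2g = 205.48 + 61.06 + 0.054 = 266.59 m.
ψ₂ = H − z₂ − v₂²/2g = 266.59 − 201.69 − 0.496 = 64.40 m.
P₂ = ρgψ₂ = 1000 × 9.81 × 64.40 ≈ 632 kPa.

P₂ ≈ 632 kPa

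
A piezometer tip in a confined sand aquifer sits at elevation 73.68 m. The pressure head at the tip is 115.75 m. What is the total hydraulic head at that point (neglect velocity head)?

h ≈ 189.43 m

h = z + ψ = 73.68 + 115.75 = 189.43 m.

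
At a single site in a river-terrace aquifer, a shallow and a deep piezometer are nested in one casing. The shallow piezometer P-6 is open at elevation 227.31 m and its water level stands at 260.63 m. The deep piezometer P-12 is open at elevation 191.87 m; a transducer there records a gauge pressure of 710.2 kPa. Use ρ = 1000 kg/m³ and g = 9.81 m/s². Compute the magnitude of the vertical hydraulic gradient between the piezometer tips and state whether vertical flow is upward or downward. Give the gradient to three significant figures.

|i_v| ≈ 0.103; vertical flow is upward

Total head at P-6: h = 260.63 m (water level in the standpipe).
Pressure head at P-12: ψ = P/(ρg) = 710.2×1000 / (1000 × 9.81) = 72.40 m.
Total head at P-12: h = z + ψ = 191.87 + 72.40 = 264.27 m.
Δh = h(P-6) − h(P-12) = 260.63 − 264.27 = -3.64 m.
Vertical separation Δz = 227.31 − 191.87 = 35.44 m.
|i_v| = |Δh| / Δz = 3.64 / 35.44 = 0.103.
Head is higher in the deep piezometer, so vertical flow is upward (discharge condition).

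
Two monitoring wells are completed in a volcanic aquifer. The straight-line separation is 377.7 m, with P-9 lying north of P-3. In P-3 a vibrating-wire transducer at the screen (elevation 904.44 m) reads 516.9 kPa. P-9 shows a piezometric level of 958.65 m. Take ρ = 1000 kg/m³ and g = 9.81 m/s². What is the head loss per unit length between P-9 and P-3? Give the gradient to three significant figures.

Pressure head at P-3: ψ = P/(ρg) = 516.9×1000 / (1000 × 9.81) = 52.69 m.
Total head at P-3: h = z + ψ = 904.44 + 52.69 = 957.13 m.
Total head at P-9: h = 958.65 m (water level in the piezometer is the total head).
Head difference: h(P-3) − h(P-9) = 957.13 − 958.65 = -1.52 m.
Hydraulic gradient: i = |Δh| / L = 1.52 / 377.7 = 0.00402.

i ≈ 0.00402 m/m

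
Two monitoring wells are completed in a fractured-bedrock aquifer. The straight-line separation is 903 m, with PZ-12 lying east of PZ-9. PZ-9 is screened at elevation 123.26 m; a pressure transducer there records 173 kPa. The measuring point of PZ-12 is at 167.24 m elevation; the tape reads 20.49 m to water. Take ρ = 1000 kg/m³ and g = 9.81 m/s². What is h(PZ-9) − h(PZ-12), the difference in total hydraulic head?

Pressure head at PZ-9: ψ = P/(ρg) = 173×1000 / (1000 × 9.81) = 17.64 m.
Total head at PZ-9: h = z + ψ = 123.26 + 17.64 = 140.90 m.
Total head at PZ-12: h = 167.24 − 20.49 = 146.75 m.
Head difference: h(PZ-9) − h(PZ-12) = 140.90 − 146.75 = -5.85 m.

Δh ≈ -5.85 m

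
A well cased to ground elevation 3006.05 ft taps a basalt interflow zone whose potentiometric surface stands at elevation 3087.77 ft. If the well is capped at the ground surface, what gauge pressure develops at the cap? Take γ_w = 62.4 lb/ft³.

P ≈ 35.4 psi

Head above the cap: Δh = 3087.77 − 3006.05 = 81.72 ft.
P = γΔh/144 = 62.4 × 81.72 / 144 = 35.4 psi.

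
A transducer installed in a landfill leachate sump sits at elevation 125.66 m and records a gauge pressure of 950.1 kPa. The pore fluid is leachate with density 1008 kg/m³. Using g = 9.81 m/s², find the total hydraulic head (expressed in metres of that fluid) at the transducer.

h ≈ 221.74 m

ψ = P/(ρg) = 950.1×1000 / (1008 × 9.81) = 96.08 m.
h = z + ψ = 125.66 + 96.08 = 221.74 m.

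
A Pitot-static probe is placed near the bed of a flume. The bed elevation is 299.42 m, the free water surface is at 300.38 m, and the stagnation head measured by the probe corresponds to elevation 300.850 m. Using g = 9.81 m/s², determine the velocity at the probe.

v ≈ 3.04 m/s

Near the bed, under hydrostatic conditions, the piezometric head (z + ψ) equals the free-surface elevation, 300.38 m.
Velocity head = total − piezometric = 300.850 − 300.38 = 0.470 m.
v = √(2g·h_v) = √(2 × 9.81 × 0.470) = 3.04 m/s.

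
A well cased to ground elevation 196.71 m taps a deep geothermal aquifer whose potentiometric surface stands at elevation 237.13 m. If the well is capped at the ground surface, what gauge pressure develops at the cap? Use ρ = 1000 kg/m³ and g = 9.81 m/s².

P ≈ 397 kPa

Head above the cap: Δh = 237.13 − 196.71 = 40.42 m.
P = ρgΔh = 1000 × 9.81 × 40.42 = 396520 Pa ≈ 397 kPa.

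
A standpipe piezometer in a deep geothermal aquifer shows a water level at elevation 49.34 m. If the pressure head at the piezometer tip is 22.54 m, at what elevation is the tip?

z = h − ψ = 49.34 − 22.54 = 26.80 m.

z ≈ 26.80 m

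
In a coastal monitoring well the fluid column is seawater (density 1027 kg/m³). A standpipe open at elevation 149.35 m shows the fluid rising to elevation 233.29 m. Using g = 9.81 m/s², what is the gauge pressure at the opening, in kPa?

P ≈ 846 kPa

Pressure head ψ = h − z = 233.29 − 149.35 = 83.94 m.
P = ρgψ = 1027 × 9.81 × 83.94 = 845685 Pa ≈ 846 kPa.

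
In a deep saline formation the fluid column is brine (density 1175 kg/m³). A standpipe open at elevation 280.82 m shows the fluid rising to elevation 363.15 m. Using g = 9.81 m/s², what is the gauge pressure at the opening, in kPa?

Pressure head ψ = h − z = 363.15 − 280.82 = 82.33 m.
P = ρgψ = 1175 × 9.81 × 82.33 = 948997 Pa ≈ 949 kPa.

P ≈ 949 kPa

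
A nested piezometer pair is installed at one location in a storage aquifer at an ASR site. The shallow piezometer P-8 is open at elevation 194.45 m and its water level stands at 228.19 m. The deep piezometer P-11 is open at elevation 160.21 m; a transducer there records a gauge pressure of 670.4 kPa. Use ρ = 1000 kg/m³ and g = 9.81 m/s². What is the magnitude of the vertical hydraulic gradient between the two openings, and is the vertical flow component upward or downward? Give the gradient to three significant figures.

|i_v| ≈ 0.0105; vertical flow is upward

Total head at P-8: h = 228.19 m (water level in the standpipe).
Pressure head at P-11: ψ = P/(ρg) = 670.4×1000 / (1000 × 9.81) = 68.34 m.
Total head at P-11: h = z + ψ = 160.21 + 68.34 = 228.55 m.
Δh = h(P-8) − h(P-11) = 228.19 − 228.55 = -0.36 m.
Vertical separation Δz = 194.45 − 160.21 = 34.24 m.
|i_v| = |Δh| / Δz = 0.36 / 34.24 = 0.0105.
Head is higher in the deep piezometer, so vertical flow is upward (discharge condition).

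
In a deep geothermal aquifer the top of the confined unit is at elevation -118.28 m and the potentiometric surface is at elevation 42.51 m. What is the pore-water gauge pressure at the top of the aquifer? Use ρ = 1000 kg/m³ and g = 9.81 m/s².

P ≈ 1580 kPa

Pressure head at the aquifer top: ψ = h − z = 42.51 − (-118.28) = 160.79 m.
P = ρgψ = 1000 × 9.81 × 160.79 = 1577350 Pa ≈ 1580 kPa.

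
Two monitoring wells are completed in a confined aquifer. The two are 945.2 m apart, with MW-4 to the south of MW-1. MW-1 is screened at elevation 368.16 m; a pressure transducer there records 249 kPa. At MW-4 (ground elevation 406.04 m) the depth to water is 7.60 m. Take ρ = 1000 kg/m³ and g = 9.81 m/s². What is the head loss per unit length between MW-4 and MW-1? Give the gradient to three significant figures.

i ≈ 0.00518 m/m

Pressure head at MW-1: ψ = P/(ρg) = 249×1000 / (1000 × 9.81) = 25.38 m.
Total head at MW-1: h = z + ψ = 368.16 + 25.38 = 393.54 m.
Total head at MW-4: h = 406.04 − 7.60 = 398.44 m.
Head difference: h(MW-1) − h(MW-4) = 393.54 − 398.44 = -4.90 m.
Hydraulic gradient: i = |Δh| / L = 4.90 / 945.2 = 0.00518.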